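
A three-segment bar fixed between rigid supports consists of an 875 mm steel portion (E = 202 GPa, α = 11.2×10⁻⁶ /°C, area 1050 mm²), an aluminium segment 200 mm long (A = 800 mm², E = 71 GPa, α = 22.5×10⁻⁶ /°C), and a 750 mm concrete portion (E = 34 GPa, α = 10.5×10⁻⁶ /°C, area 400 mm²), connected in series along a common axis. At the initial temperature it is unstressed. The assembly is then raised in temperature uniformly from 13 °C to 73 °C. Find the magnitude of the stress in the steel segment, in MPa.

If the supports were absent, the total length change would be Σ αᵢΔT Lᵢ = 11.2×10⁻⁶×60×875 + 22.5×10⁻⁶×60×200 + 10.5×10⁻⁶×60×750 = 1.33 mm.
Since the ends are fixed, an axial force P builds up, equal in every segment, with P · Σ Lᵢ/(AᵢEᵢ) = δ_free.
Σ Lᵢ/(AᵢEᵢ) = 875/(1050×202×10³) + 200/(800×71×10³) + 750/(400×34×10³) = 6.279×10⁻⁵ mm/N.
So P = 1.33 / 6.279×10⁻⁵ = 21.19 kN, compressive.
σ_{steel} = P / A = 21190 / 1050 = 20.18 MPa.

σ ≈ 20.2 MPa (compressive)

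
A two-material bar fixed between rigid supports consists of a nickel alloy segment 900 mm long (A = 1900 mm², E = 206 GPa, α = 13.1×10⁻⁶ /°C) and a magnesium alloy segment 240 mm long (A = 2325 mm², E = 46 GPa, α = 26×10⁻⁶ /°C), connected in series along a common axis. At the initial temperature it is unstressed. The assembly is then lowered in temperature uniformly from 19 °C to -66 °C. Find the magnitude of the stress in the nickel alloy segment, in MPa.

Free thermal contraction of the whole bar: Σ αᵢΔT Lᵢ = 13.1×10⁻⁶×85×900 + 26×10⁻⁶×85×240 = 1.533 mm.
Since the ends are fixed, an axial force P builds up, equal in every segment, with P · Σ Lᵢ/(AᵢEᵢ) = δ_free.
The series flexibility is Σ Lᵢ/(AᵢEᵢ) = 900/(1900×206×10³) + 240/(2325×46×10³) = 4.543×10⁻⁶ mm/N.
Hence P = δ_free / Σ(L/AE) = 1.533/4.543×10⁻⁶ = 337.3 kN (tensile).
σ_{nickel alloy} = P / A = 337300 / 1900 = 177.5 MPa.

σ ≈ 178 MPa (tensile)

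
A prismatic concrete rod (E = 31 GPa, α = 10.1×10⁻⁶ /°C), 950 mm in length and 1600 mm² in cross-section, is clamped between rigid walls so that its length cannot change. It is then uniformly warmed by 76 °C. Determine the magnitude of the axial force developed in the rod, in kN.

Full restraint means ε = 0, so the stress is σ = EαΔT = 31×10³ × 10.1×10⁻⁶ × 76 = 23.8 MPa.
Axial force P = σA = 23.8 × 1600 = 38070 N = 38.07 kN, compressive.

P ≈ 38.1 kN (compressive)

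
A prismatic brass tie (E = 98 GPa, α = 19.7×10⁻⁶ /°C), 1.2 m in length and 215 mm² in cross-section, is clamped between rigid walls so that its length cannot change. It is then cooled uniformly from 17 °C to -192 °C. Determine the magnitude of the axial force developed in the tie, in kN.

The ends cannot move, so σ = EαΔT = 98×10³ × 19.7×10⁻⁶ × 209 = 403.5 MPa.
P = AEαΔT = 215 × 98×10³ × 19.7×10⁻⁶ × 209 = 86.75 kN (tensile).

P ≈ 86.8 kN (tensile)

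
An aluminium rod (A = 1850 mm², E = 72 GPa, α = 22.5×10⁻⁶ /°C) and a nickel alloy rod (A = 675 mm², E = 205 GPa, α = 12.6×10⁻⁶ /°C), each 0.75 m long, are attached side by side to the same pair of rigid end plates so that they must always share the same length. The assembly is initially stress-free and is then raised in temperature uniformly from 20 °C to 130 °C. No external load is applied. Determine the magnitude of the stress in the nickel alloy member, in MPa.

Equilibrium of a rigid end plate with no external load gives equal and opposite internal forces ±P in the two members. Since α_{aluminium} > α_{nickel alloy}, heating drives the aluminium into compression and the nickel alloy into tension.
Compatibility of the two members (thermal + elastic change equal): (α₁ − α₂)ΔT = P·[1/(A₁E₁) + 1/(A₂E₂)].
|α₁ − α₂|·ΔT = 9.9×10⁻⁶ × 110 = 0.001089.
1/(A₁E₁) + 1/(A₂E₂) = 1/(1850×72×10³) + 1/(675×205×10³) = 1.473×10⁻⁸ N⁻¹.
So P = 0.001089 / 1.473×10⁻⁸ = 73.91 kN.
σ_{nickel alloy} = P/A₂ = 73910/675 = 109.5 MPa, tensile.

σ ≈ 109 MPa (tensile)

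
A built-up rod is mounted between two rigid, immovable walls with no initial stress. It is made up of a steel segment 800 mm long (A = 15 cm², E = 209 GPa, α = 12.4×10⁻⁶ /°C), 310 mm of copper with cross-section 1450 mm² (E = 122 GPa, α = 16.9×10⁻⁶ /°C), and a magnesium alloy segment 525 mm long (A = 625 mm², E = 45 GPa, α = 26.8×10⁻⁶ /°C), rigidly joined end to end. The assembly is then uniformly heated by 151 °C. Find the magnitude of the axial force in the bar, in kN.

P ≈ 192 kN (compressive)

Free thermal expansion of the whole bar: Σ αᵢΔT Lᵢ = 12.4×10⁻⁶×151×800 + 16.9×10⁻⁶×151×310 + 26.8×10⁻⁶×151×525 = 4.414 mm.
The rigid supports impose zero overall length change; the single axial force P common to all segments must satisfy P Σ Lᵢ/(AᵢEᵢ) = δ_free.
The series flexibility is Σ Lᵢ/(AᵢEᵢ) = 800/(1500×209×10³) + 310/(1450×122×10³) + 525/(625×45×10³) = 2.297×10⁻⁵ mm/N.
P = 4.414 / 2.297×10⁻⁵ = 192100 N = 192.1 kN, compressive.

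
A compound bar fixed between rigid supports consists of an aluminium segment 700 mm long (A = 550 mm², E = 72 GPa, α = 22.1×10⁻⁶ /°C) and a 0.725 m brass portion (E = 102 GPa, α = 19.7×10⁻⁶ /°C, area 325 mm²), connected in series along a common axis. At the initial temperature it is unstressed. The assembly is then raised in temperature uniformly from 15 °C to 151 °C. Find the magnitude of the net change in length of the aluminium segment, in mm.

If the supports were absent, the total length change would be Σ αᵢΔT Lᵢ = 22.1×10⁻⁶×136×700 + 19.7×10⁻⁶×136×725 = 4.046 mm.
The walls prevent any net length change, so an axial force P (same in every segment) develops. Compatibility: P · Σ Lᵢ/(AᵢEᵢ) = δ_free.
Σ Lᵢ/(AᵢEᵢ) = 700/(550×72×10³) + 725/(325×102×10³) = 3.955×10⁻⁵ mm/N.
Hence P = δ_free / Σ(L/AE) = 4.046/3.955×10⁻⁵ = 102.3 kN (compressive).
For the aluminium segment, free thermal change = 22.1×10⁻⁶×136×700 = 2.104 mm and elastic change from P = 102300×700/(550×72×10³) = 1.809 mm; these oppose, so the net change is 0.295 mm (segment lengthens).

|ΔL| ≈ 0.295 mm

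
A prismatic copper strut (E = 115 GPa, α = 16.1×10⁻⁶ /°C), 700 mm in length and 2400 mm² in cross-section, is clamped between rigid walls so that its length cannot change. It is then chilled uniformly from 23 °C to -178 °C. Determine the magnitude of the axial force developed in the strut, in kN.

Full restraint means ε = 0, so the stress is σ = EαΔT = 115×10³ × 16.1×10⁻⁶ × 201 = 372.2 MPa.
Then P = σA = 372.2 × 2400 mm² = 893.2 kN, tensile.

P ≈ 893 kN (tensile)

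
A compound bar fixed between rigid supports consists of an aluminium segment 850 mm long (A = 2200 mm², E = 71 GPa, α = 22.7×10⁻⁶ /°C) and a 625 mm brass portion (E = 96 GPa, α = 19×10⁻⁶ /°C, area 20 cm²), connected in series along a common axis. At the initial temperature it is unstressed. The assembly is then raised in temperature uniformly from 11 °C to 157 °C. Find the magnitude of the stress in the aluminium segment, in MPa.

With the walls removed the bar would change length by δ_free = Σ αᵢΔT Lᵢ = 22.7×10⁻⁶×146×850 + 19×10⁻⁶×146×625 = 4.551 mm.
The walls prevent any net length change, so an axial force P (same in every segment) develops. Compatibility: P · Σ Lᵢ/(AᵢEᵢ) = δ_free.
The series flexibility is Σ Lᵢ/(AᵢEᵢ) = 850/(2200×71×10³) + 625/(2000×96×10³) = 8.697×10⁻⁶ mm/N.
So P = 4.551 / 8.697×10⁻⁶ = 523.3 kN, compressive.
σ_{aluminium} = P / A = 523300 / 2200 = 237.8 MPa.

σ ≈ 238 MPa (compressive)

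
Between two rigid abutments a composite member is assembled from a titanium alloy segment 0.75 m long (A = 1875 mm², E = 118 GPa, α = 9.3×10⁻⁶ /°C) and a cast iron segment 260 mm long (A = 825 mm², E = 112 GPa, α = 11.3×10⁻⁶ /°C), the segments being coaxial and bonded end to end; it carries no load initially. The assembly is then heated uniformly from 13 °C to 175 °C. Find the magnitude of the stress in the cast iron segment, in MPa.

σ ≈ 314 MPa (compressive)

If the supports were absent, the total length change would be Σ αᵢΔT Lᵢ = 9.3×10⁻⁶×162×750 + 11.3×10⁻⁶×162×260 = 1.606 mm.
Since the ends are fixed, an axial force P builds up, equal in every segment, with P · Σ Lᵢ/(AᵢEᵢ) = δ_free.
Σ Lᵢ/(AᵢEᵢ) = 750/(1875×118×10³) + 260/(825×112×10³) = 6.204×10⁻⁶ mm/N.
So P = 1.606 / 6.204×10⁻⁶ = 258.9 kN, compressive.
σ_{cast iron} = P / A = 258900 / 825 = 313.8 MPa.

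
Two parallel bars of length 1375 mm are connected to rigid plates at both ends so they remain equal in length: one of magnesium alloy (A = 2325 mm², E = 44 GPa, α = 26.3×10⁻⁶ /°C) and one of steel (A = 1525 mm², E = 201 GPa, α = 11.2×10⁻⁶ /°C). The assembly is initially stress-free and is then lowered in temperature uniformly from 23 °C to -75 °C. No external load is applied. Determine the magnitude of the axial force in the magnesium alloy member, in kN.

The magnesium alloy has the larger α, so on cooling it would change length more than the steel if both were free. The rigid plates force a common final length, so the magnesium alloy is put into tension and the steel into compression, with equal and opposite forces P (no external load).
Setting the final lengths equal and cancelling L: (α₁ − α₂)ΔT = P/(A₁E₁) + P/(A₂E₂).
|α₁ − α₂|·ΔT = 15.1×10⁻⁶ × 98 = 0.00148.
1/(A₁E₁) + 1/(A₂E₂) = 1/(2325×44×10³) + 1/(1525×201×10³) = 1.304×10⁻⁸ N⁻¹.
P = 0.00148 / 1.304×10⁻⁸ = 113500 N = 113.5 kN.

P ≈ 114 kN (tensile in the magnesium alloy)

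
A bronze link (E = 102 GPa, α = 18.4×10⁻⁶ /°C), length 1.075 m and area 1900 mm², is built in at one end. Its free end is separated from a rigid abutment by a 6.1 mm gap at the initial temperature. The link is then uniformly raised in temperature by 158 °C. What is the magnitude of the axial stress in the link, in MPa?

σ ≈ 0 MPa

If the wall were absent the link would grow by αΔT L = 18.4×10⁻⁶ × 158 × 1075 = 3.125 mm.
This is smaller than the 6.1 mm clearance, so the link expands freely without reaching the stop — the stress is zero.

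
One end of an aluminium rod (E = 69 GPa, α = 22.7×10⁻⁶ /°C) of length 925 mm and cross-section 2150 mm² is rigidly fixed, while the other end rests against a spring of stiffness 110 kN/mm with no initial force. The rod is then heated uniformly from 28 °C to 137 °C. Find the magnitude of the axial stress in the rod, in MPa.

σ ≈ 69.5 MPa (compressive)

Free thermal expansion: δ_free = αΔT L = 22.7×10⁻⁶ × 109 × 925 = 2.289 mm.
With a force P in the spring, the elastic change of the rod is PL/(AE) and that of the spring is P/k; compatibility requires their sum to equal δ_free.
So P = δ_free / [L/(AE) + 1/k] = 2.289 / [ 925/(2150×69×10³) + 1/(110×10³) ].
P = 2.289 / 1.533×10⁻⁵ = 149300 N.
σ = P/A = 149300/2150 = 69.46 MPa.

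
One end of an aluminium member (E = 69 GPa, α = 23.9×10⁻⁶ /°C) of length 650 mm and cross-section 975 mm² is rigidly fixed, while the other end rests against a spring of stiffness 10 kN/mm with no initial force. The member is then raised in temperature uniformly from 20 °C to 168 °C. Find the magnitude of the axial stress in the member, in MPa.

The unrestrained thermal change is αΔT L = 23.9×10⁻⁶ × 148 × 650 = 2.299 mm.
With a force P in the spring, the elastic change of the member is PL/(AE) and that of the spring is P/k; compatibility requires their sum to equal δ_free.
P [ L/(AE) + 1/k ] = δ_free → P [ 650/(975×69×10³) + 1/(10×10³) ] = 2.299.
P = 2.299 / 0.0001097 = 20970 N.
σ = P/A = 20970/975 = 21.5 MPa.

σ ≈ 21.5 MPa (compressive)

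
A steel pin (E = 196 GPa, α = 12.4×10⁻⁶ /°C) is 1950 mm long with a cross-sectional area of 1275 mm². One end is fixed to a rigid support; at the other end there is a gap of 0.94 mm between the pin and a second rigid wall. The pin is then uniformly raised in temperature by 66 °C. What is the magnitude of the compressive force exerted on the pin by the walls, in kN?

P ≈ 84.1 kN

Free thermal elongation = αΔT L = 12.4×10⁻⁶ × 66 × 1950 = 1.596 mm.
The gap closes (δ_free > 0.94 mm) and the wall then resists a further 1.596 − 0.94 = 0.6559 mm of expansion.
Compatibility: PL/(AE) = 0.6559 mm, so σ = P/A = E × (0.6559/1950) = 65.92 MPa.
Force on the wall = σA = 65.92 × 1275 mm² = 84.05 kN.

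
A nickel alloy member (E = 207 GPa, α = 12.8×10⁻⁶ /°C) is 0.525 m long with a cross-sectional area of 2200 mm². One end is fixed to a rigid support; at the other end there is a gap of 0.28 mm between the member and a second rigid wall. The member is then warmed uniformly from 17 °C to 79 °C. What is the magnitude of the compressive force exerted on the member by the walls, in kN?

P ≈ 119 kN

Free thermal elongation = αΔT L = 12.8×10⁻⁶ × 62 × 525 = 0.4166 mm.
The gap closes (δ_free > 0.28 mm) and the wall then resists a further 0.4166 − 0.28 = 0.1366 mm of expansion.
That suppressed elongation corresponds to σ = E·Δ/L = 207×10³ × 0.1366/525 = 53.88 MPa.
Force on the wall = σA = 53.88 × 2200 mm² = 118.5 kN.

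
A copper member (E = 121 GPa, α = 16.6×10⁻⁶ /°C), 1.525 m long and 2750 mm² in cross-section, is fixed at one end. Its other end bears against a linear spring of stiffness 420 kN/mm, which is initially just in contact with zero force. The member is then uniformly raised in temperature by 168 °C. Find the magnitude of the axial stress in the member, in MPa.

Free thermal expansion: δ_free = αΔT L = 16.6×10⁻⁶ × 168 × 1525 = 4.253 mm.
With a force P in the spring, the elastic change of the member is PL/(AE) and that of the spring is P/k; compatibility requires their sum to equal δ_free.
So P = δ_free / [L/(AE) + 1/k] = 4.253 / [ 1525/(2750×121×10³) + 1/(420×10³) ].
P = 4.253 / 6.964×10⁻⁶ = 610700 N.
σ = P/A = 610700/2750 = 222.1 MPa.

σ ≈ 222 MPa (compressive)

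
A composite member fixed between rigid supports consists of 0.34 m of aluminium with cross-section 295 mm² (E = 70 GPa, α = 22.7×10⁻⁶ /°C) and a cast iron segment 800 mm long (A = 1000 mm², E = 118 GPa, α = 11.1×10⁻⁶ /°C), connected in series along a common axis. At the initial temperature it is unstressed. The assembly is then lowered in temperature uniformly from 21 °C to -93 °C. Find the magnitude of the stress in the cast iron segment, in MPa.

σ ≈ 81.4 MPa (tensile)

Free thermal contraction of the whole bar: Σ αᵢΔT Lᵢ = 22.7×10⁻⁶×114×340 + 11.1×10⁻⁶×114×800 = 1.892 mm.
The walls prevent any net length change, so an axial force P (same in every segment) develops. Compatibility: P · Σ Lᵢ/(AᵢEᵢ) = δ_free.
The series flexibility is Σ Lᵢ/(AᵢEᵢ) = 340/(295×70×10³) + 800/(1000×118×10³) = 2.324×10⁻⁵ mm/N.
Hence P = δ_free / Σ(L/AE) = 1.892/2.324×10⁻⁵ = 81.4 kN (tensile).
σ_{cast iron} = P / A = 81400 / 1000 = 81.4 MPa.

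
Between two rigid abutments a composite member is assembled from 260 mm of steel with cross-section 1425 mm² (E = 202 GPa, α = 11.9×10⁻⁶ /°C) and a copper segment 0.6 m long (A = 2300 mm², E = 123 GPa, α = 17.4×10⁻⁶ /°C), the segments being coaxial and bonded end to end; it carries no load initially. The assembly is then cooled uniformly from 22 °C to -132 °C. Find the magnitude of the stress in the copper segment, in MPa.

σ ≈ 300 MPa (tensile)

If the supports were absent, the total length change would be Σ αᵢΔT Lᵢ = 11.9×10⁻⁶×154×260 + 17.4×10⁻⁶×154×600 = 2.084 mm.
Since the ends are fixed, an axial force P builds up, equal in every segment, with P · Σ Lᵢ/(AᵢEᵢ) = δ_free.
Σ Lᵢ/(AᵢEᵢ) = 260/(1425×202×10³) + 600/(2300×123×10³) = 3.024×10⁻⁶ mm/N.
Hence P = δ_free / Σ(L/AE) = 2.084/3.024×10⁻⁶ = 689.2 kN (tensile).
σ_{copper} = P / A = 689200 / 2300 = 299.7 MPa.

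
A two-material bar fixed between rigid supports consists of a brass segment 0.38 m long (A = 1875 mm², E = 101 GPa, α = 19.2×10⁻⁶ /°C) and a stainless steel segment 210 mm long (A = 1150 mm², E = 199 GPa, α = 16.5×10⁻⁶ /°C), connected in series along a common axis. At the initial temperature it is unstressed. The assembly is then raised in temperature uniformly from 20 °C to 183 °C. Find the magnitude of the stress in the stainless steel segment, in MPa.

Free thermal expansion of the whole bar: Σ αᵢΔT Lᵢ = 19.2×10⁻⁶×163×380 + 16.5×10⁻⁶×163×210 = 1.754 mm.
The walls prevent any net length change, so an axial force P (same in every segment) develops. Compatibility: P · Σ Lᵢ/(AᵢEᵢ) = δ_free.
Σ Lᵢ/(AᵢEᵢ) = 380/(1875×101×10³) + 210/(1150×199×10³) = 2.924×10⁻⁶ mm/N.
P = 1.754 / 2.924×10⁻⁶ = 599800 N = 599.8 kN, compressive.
σ_{stainless steel} = P / A = 599800 / 1150 = 521.6 MPa.

σ ≈ 522 MPa (compressive)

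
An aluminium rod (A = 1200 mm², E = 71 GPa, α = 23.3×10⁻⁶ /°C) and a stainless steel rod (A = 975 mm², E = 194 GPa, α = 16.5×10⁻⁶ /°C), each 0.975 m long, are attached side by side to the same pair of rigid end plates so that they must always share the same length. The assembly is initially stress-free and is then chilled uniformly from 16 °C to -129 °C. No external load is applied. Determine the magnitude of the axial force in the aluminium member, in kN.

Both members must finish at the same length. With the larger α, the aluminium tends to over-contract; the plates restrain it, putting the aluminium in tension and the stainless steel in compression. With no external load the two internal forces are equal and opposite, magnitude P.
Equating the net (thermal + elastic) strains gives |α₁ − α₂|·ΔT = P·[1/(A₁E₁) + 1/(A₂E₂)].
|α₁ − α₂|·ΔT = 6.8×10⁻⁶ × 145 = 0.000986.
1/(A₁E₁) + 1/(A₂E₂) = 1/(1200×71×10³) + 1/(975×194×10³) = 1.702×10⁻⁸ N⁻¹.
So P = 0.000986 / 1.702×10⁻⁸ = 57.92 kN.

P ≈ 57.9 kN (tensile in the aluminium)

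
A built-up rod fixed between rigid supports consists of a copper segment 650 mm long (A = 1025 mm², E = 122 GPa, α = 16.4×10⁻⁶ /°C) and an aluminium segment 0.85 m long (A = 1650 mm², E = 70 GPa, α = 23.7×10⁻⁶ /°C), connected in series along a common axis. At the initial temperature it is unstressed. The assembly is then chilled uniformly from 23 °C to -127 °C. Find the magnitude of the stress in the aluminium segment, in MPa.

If the supports were absent, the total length change would be Σ αᵢΔT Lᵢ = 16.4×10⁻⁶×150×650 + 23.7×10⁻⁶×150×850 = 4.621 mm.
Since the ends are fixed, an axial force P builds up, equal in every segment, with P · Σ Lᵢ/(AᵢEᵢ) = δ_free.
Σ Lᵢ/(AᵢEᵢ) = 650/(1025×122×10³) + 850/(1650×70×10³) = 1.256×10⁻⁵ mm/N.
So P = 4.621 / 1.256×10⁻⁵ = 368 kN, tensile.
σ_{aluminium} = P / A = 368000 / 1650 = 223 MPa.

σ ≈ 223 MPa (tensile)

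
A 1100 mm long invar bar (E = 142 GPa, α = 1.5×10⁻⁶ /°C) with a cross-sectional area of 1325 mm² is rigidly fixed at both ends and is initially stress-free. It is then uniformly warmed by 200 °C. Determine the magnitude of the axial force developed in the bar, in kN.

The ends cannot move, so σ = EαΔT = 142×10³ × 1.5×10⁻⁶ × 200 = 42.6 MPa.
P = AEαΔT = 1325 × 142×10³ × 1.5×10⁻⁶ × 200 = 56.45 kN (compressive).

P ≈ 56.4 kN (compressive)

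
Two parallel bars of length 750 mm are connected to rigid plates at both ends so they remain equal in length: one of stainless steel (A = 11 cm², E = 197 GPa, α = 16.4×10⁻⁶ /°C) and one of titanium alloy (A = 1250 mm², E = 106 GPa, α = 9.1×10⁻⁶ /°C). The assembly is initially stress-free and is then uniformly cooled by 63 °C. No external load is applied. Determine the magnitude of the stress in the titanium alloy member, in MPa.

σ ≈ 30.3 MPa (compressive)

Both members must finish at the same length. With the larger α, the stainless steel tends to over-contract; the plates restrain it, putting the stainless steel in tension and the titanium alloy in compression. With no external load the two internal forces are equal and opposite, magnitude P.
Setting the final lengths equal and cancelling L: (α₁ − α₂)ΔT = P/(A₁E₁) + P/(A₂E₂).
|α₁ − α₂|·ΔT = 7.3×10⁻⁶ × 63 = 0.0004599.
1/(A₁E₁) + 1/(A₂E₂) = 1/(1100×197×10³) + 1/(1250×106×10³) = 1.216×10⁻⁸ N⁻¹.
P = 0.0004599 / 1.216×10⁻⁸ = 37810 N = 37.81 kN.
σ_{titanium alloy} = P/A₂ = 37810/1250 = 30.25 MPa, compressive.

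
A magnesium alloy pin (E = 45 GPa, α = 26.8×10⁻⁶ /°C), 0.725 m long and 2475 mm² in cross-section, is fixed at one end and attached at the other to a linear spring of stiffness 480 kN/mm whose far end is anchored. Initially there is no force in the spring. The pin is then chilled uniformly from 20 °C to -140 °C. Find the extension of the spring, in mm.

δ ≈ 0.754 mm

If the spring were absent the pin would shorten by αΔT L = 26.8×10⁻⁶ × 160 × 725 = 3.109 mm.
Let P be the tensile force in the spring. The pin extends elastically by PL/(AE) and the spring stretches by P/k; together these equal δ_free.
P [ L/(AE) + 1/k ] = δ_free → P [ 725/(2475×45×10³) + 1/(480×10³) ] = 3.109.
P = 3.109 / 8.593×10⁻⁶ = 361800 N.
Spring extension = P/k = 361800/(480×10³) = 0.7537 mm.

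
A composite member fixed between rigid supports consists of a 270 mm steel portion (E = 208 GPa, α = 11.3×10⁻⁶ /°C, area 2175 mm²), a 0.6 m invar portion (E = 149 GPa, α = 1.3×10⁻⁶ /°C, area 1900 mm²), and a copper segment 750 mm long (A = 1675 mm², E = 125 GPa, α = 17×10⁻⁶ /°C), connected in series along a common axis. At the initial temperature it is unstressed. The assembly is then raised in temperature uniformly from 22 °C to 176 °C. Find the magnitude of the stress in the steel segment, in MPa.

With the walls removed the bar would change length by δ_free = Σ αᵢΔT Lᵢ = 11.3×10⁻⁶×154×270 + 1.3×10⁻⁶×154×600 + 17×10⁻⁶×154×750 = 2.553 mm.
The walls prevent any net length change, so an axial force P (same in every segment) develops. Compatibility: P · Σ Lᵢ/(AᵢEᵢ) = δ_free.
The series flexibility is Σ Lᵢ/(AᵢEᵢ) = 270/(2175×208×10³) + 600/(1900×149×10³) + 750/(1675×125×10³) = 6.298×10⁻⁶ mm/N.
So P = 2.553 / 6.298×10⁻⁶ = 405.4 kN, compressive.
σ_{steel} = P / A = 405400 / 2175 = 186.4 MPa.

σ ≈ 186 MPa (compressive)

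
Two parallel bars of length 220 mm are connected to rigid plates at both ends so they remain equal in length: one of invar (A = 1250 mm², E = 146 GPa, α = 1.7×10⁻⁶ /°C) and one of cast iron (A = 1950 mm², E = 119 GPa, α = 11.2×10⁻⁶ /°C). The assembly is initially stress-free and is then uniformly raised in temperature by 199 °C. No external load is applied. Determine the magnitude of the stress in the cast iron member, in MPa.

Equilibrium of a rigid end plate with no external load gives equal and opposite internal forces ±P in the two members. Since α_{cast iron} > α_{invar}, heating drives the cast iron into compression and the invar into tension.
Compatibility of the two members (thermal + elastic change equal): (α₁ − α₂)ΔT = P·[1/(A₁E₁) + 1/(A₂E₂)].
|α₁ − α₂|·ΔT = 9.5×10⁻⁶ × 199 = 0.00189.
1/(A₁E₁) + 1/(A₂E₂) = 1/(1250×146×10³) + 1/(1950×119×10³) = 9.789×10⁻⁹ N⁻¹.
So P = 0.00189 / 9.789×10⁻⁹ = 193.1 kN.
σ_{cast iron} = P/A₂ = 193100/1950 = 99.04 MPa, compressive.

σ ≈ 99 MPa (compressive)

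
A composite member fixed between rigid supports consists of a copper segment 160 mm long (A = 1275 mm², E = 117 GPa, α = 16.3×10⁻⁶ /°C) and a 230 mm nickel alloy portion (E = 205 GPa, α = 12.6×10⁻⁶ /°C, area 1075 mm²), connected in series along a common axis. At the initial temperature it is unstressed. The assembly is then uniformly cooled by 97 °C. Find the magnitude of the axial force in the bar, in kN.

P ≈ 252 kN (tensile)

If the supports were absent, the total length change would be Σ αᵢΔT Lᵢ = 16.3×10⁻⁶×97×160 + 12.6×10⁻⁶×97×230 = 0.5341 mm.
The rigid supports impose zero overall length change; the single axial force P common to all segments must satisfy P Σ Lᵢ/(AᵢEᵢ) = δ_free.
The series flexibility is Σ Lᵢ/(AᵢEᵢ) = 160/(1275×117×10³) + 230/(1075×205×10³) = 2.116×10⁻⁶ mm/N.
So P = 0.5341 / 2.116×10⁻⁶ = 252.4 kN, tensile.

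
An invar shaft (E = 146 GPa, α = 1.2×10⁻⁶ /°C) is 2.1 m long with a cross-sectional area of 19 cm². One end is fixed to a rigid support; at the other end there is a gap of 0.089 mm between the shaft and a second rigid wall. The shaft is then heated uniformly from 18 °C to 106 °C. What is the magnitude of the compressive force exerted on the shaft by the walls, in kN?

Unrestrained expansion: δ_free = αΔT L = 1.2×10⁻⁶ × 88 × 2100 = 0.2218 mm.
After closing the 0.089 mm clearance, 0.2218 − 0.089 = 0.1328 mm of expansion remains to be suppressed by the wall.
So σ = E(δ_free − g)/L = 146×10³ × 0.1328/2100 = 9.23 MPa.
P = σA = 9.23 × 1900 = 17.54 kN.

P ≈ 17.5 kN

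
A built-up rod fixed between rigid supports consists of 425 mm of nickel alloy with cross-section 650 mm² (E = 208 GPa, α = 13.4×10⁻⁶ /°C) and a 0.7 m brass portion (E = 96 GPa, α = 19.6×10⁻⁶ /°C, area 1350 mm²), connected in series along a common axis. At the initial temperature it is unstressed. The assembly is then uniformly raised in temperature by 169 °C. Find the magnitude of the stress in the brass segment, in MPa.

σ ≈ 284 MPa (compressive)

If the supports were absent, the total length change would be Σ αᵢΔT Lᵢ = 13.4×10⁻⁶×169×425 + 19.6×10⁻⁶×169×700 = 3.281 mm.
The walls prevent any net length change, so an axial force P (same in every segment) develops. Compatibility: P · Σ Lᵢ/(AᵢEᵢ) = δ_free.
The series flexibility is Σ Lᵢ/(AᵢEᵢ) = 425/(650×208×10³) + 700/(1350×96×10³) = 8.545×10⁻⁶ mm/N.
So P = 3.281 / 8.545×10⁻⁶ = 384 kN, compressive.
σ_{brass} = P / A = 384000 / 1350 = 284.4 MPa.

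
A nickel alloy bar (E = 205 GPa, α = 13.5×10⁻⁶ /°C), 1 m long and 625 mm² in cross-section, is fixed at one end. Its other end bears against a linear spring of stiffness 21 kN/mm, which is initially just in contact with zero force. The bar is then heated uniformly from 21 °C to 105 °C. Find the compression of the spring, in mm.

δ ≈ 0.974 mm

If the spring were absent the bar would lengthen by αΔT L = 13.5×10⁻⁶ × 84 × 1000 = 1.134 mm.
Let P be the compressive force at the spring. The bar shortens elastically by PL/(AE) and the spring compresses by P/k; together these equal δ_free.
P [ L/(AE) + 1/k ] = δ_free → P [ 1000/(625×205×10³) + 1/(21×10³) ] = 1.134.
P = 1.134 / 5.542×10⁻⁵ = 20460 N.
Spring compression = P/k = 20460/(21×10³) = 0.9743 mm.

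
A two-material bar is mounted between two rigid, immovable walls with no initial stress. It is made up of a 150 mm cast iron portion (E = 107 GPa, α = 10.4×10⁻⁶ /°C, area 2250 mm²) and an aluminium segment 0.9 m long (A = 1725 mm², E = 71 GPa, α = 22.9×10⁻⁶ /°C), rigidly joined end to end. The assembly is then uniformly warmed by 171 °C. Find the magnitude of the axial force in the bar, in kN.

P ≈ 476 kN (compressive)

Free thermal expansion of the whole bar: Σ αᵢΔT Lᵢ = 10.4×10⁻⁶×171×150 + 22.9×10⁻⁶×171×900 = 3.791 mm.
Since the ends are fixed, an axial force P builds up, equal in every segment, with P · Σ Lᵢ/(AᵢEᵢ) = δ_free.
The series flexibility is Σ Lᵢ/(AᵢEᵢ) = 150/(2250×107×10³) + 900/(1725×71×10³) = 7.971×10⁻⁶ mm/N.
Hence P = δ_free / Σ(L/AE) = 3.791/7.971×10⁻⁶ = 475.6 kN (compressive).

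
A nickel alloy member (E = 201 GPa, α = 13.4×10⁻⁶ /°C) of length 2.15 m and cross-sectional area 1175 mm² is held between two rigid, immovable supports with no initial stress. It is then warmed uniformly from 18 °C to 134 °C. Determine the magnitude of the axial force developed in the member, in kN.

With zero net strain, σ = E·αΔT = 201 GPa × 13.4×10⁻⁶ × 116 = 312.4 MPa.
Then P = σA = 312.4 × 1175 mm² = 367.1 kN, compressive.

P ≈ 367 kN (compressive)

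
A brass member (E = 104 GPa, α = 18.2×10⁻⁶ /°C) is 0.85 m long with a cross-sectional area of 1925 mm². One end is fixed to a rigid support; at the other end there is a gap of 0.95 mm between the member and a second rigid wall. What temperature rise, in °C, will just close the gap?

Contact occurs when the free expansion equals the gap: αΔT L = 0.95 mm.
So ΔT = g/(αL) = 0.95/(18.2×10⁻⁶ × 850) = 61.41 °C.

ΔT ≈ 61.4 °C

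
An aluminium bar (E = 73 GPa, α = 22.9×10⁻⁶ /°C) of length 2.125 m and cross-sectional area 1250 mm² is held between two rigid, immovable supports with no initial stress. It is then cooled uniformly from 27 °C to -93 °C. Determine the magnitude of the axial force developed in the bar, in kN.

P ≈ 251 kN (tensile)

With zero net strain, σ = E·αΔT = 73 GPa × 22.9×10⁻⁶ × 120 = 200.6 MPa.
Then P = σA = 200.6 × 1250 mm² = 250.8 kN, tensile.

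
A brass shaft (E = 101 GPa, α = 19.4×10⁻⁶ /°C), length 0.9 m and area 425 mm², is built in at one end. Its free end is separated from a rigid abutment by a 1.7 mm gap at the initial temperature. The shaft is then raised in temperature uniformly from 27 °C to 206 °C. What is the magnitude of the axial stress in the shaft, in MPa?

σ ≈ 160 MPa (compressive)

If the wall were absent the shaft would grow by αΔT L = 19.4×10⁻⁶ × 179 × 900 = 3.125 mm.
This exceeds the 1.7 mm gap, so the wall pushes back. The portion of expansion that must be recovered elastically is δ_free − gap = 3.125 − 1.7 = 1.425 mm.
That suppressed elongation corresponds to σ = E·Δ/L = 101×10³ × 1.425/900 = 160 MPa.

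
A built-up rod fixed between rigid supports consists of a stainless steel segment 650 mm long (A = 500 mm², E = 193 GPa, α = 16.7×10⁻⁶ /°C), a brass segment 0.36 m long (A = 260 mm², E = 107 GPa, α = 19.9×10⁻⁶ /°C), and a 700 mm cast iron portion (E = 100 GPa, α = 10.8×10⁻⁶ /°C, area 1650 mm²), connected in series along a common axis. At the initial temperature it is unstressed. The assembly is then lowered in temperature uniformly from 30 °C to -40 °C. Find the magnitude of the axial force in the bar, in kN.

P ≈ 74.9 kN (tensile)

With the walls removed the bar would change length by δ_free = Σ αᵢΔT Lᵢ = 16.7×10⁻⁶×70×650 + 19.9×10⁻⁶×70×360 + 10.8×10⁻⁶×70×700 = 1.791 mm.
The rigid supports impose zero overall length change; the single axial force P common to all segments must satisfy P Σ Lᵢ/(AᵢEᵢ) = δ_free.
Σ Lᵢ/(AᵢEᵢ) = 650/(500×193×10³) + 360/(260×107×10³) + 700/(1650×100×10³) = 2.392×10⁻⁵ mm/N.
So P = 1.791 / 2.392×10⁻⁵ = 74.86 kN, tensile.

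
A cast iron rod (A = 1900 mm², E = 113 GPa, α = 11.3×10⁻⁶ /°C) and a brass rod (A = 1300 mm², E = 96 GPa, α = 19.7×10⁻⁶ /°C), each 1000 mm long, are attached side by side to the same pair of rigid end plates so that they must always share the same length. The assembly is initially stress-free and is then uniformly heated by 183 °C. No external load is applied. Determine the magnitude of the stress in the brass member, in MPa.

σ ≈ 93.3 MPa (compressive)

The brass has the larger α, so on heating it would change length more than the cast iron if both were free. The rigid plates force a common final length, so the brass is put into compression and the cast iron into tension, with equal and opposite forces P (no external load).
Compatibility of the two members (thermal + elastic change equal): (α₁ − α₂)ΔT = P·[1/(A₁E₁) + 1/(A₂E₂)].
|α₁ − α₂|·ΔT = 8.4×10⁻⁶ × 183 = 0.001537.
1/(A₁E₁) + 1/(A₂E₂) = 1/(1900×113×10³) + 1/(1300×96×10³) = 1.267×10⁻⁸ N⁻¹.
So P = 0.001537 / 1.267×10⁻⁸ = 121.3 kN.
σ_{brass} = P/A₂ = 121300/1300 = 93.32 MPa, compressive.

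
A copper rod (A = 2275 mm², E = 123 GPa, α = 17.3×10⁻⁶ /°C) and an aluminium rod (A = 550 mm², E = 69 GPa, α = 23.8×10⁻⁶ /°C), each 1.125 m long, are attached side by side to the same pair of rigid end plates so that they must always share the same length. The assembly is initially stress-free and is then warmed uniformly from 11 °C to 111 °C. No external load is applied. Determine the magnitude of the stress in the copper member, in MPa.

The aluminium has the larger α, so on heating it would change length more than the copper if both were free. The rigid plates force a common final length, so the aluminium is put into compression and the copper into tension, with equal and opposite forces P (no external load).
Equating the net (thermal + elastic) strains gives |α₁ − α₂|·ΔT = P·[1/(A₁E₁) + 1/(A₂E₂)].
|α₁ − α₂|·ΔT = 6.5×10⁻⁶ × 100 = 0.00065.
1/(A₁E₁) + 1/(A₂E₂) = 1/(2275×123×10³) + 1/(550×69×10³) = 2.992×10⁻⁸ N⁻¹.
P = 0.00065 / 2.992×10⁻⁸ = 21720 N = 21.72 kN.
σ_{copper} = P/A₁ = 21720/2275 = 9.548 MPa, tensile.

σ ≈ 9.55 MPa (tensile)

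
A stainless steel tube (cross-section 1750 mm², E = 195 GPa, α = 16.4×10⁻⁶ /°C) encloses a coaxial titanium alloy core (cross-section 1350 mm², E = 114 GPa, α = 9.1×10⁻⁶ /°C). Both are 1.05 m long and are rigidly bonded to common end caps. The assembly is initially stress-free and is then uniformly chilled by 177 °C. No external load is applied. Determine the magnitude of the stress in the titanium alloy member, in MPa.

σ ≈ 102 MPa (compressive)

Both members must finish at the same length. With the larger α, the stainless steel tends to over-contract; the plates restrain it, putting the stainless steel in tension and the titanium alloy in compression. With no external load the two internal forces are equal and opposite, magnitude P.
Equating the net (thermal + elastic) strains gives |α₁ − α₂|·ΔT = P·[1/(A₁E₁) + 1/(A₂E₂)].
|α₁ − α₂|·ΔT = 7.3×10⁻⁶ × 177 = 0.001292.
1/(A₁E₁) + 1/(A₂E₂) = 1/(1750×195×10³) + 1/(1350×114×10³) = 9.428×10⁻⁹ N⁻¹.
P = 0.001292 / 9.428×10⁻⁹ = 137000 N = 137 kN.
σ_{titanium alloy} = P/A₂ = 137000/1350 = 101.5 MPa, compressive.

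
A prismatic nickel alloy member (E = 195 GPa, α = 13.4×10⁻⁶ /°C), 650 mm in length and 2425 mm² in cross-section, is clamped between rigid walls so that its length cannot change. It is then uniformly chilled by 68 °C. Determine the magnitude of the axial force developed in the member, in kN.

P ≈ 431 kN (tensile)

Full restraint means ε = 0, so the stress is σ = EαΔT = 195×10³ × 13.4×10⁻⁶ × 68 = 177.7 MPa.
Then P = σA = 177.7 × 2425 mm² = 430.9 kN, tensile.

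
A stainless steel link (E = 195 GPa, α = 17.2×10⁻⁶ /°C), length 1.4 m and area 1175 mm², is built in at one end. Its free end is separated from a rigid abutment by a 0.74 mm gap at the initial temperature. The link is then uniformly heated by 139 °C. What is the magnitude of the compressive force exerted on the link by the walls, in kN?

If the wall were absent the link would grow by αΔT L = 17.2×10⁻⁶ × 139 × 1400 = 3.347 mm.
The gap closes (δ_free > 0.74 mm) and the wall then resists a further 3.347 − 0.74 = 2.607 mm of expansion.
Compatibility: PL/(AE) = 2.607 mm, so σ = P/A = E × (2.607/1400) = 363.1 MPa.
Force on the wall = σA = 363.1 × 1175 mm² = 426.7 kN.

P ≈ 427 kN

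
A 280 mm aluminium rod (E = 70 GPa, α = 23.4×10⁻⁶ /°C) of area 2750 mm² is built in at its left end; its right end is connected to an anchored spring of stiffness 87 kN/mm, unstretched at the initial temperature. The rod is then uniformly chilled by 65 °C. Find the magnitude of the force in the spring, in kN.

If the spring were absent the rod would shorten by αΔT L = 23.4×10⁻⁶ × 65 × 280 = 0.4259 mm.
Let P be the tensile force in the spring. The rod extends elastically by PL/(AE) and the spring stretches by P/k; together these equal δ_free.
P [ L/(AE) + 1/k ] = δ_free → P [ 280/(2750×70×10³) + 1/(87×10³) ] = 0.4259.
P = 0.4259 / 1.295×10⁻⁵ = 32890 N.

P ≈ 32.9 kN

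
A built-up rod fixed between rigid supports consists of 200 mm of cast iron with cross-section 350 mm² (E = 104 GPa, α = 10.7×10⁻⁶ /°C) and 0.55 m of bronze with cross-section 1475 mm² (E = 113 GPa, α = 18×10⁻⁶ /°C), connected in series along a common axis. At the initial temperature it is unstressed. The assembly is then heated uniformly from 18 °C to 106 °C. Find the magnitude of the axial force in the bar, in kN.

P ≈ 120 kN (compressive)

If the supports were absent, the total length change would be Σ αᵢΔT Lᵢ = 10.7×10⁻⁶×88×200 + 18×10⁻⁶×88×550 = 1.06 mm.
The rigid supports impose zero overall length change; the single axial force P common to all segments must satisfy P Σ Lᵢ/(AᵢEᵢ) = δ_free.
The series flexibility is Σ Lᵢ/(AᵢEᵢ) = 200/(350×104×10³) + 550/(1475×113×10³) = 8.794×10⁻⁶ mm/N.
P = 1.06 / 8.794×10⁻⁶ = 120500 N = 120.5 kN, compressive.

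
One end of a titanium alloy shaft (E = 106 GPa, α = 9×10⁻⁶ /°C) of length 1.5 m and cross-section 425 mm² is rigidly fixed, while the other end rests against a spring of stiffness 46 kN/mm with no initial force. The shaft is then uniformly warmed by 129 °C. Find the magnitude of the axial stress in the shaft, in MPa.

Free thermal expansion: δ_free = αΔT L = 9×10⁻⁶ × 129 × 1500 = 1.741 mm.
Let P be the compressive force at the spring. The shaft shortens elastically by PL/(AE) and the spring compresses by P/k; together these equal δ_free.
So P = δ_free / [L/(AE) + 1/k] = 1.741 / [ 1500/(425×106×10³) + 1/(46×10³) ].
P = 1.741 / 5.504×10⁻⁵ = 31640 N.
σ = P/A = 31640/425 = 74.45 MPa.

σ ≈ 74.5 MPa (compressive)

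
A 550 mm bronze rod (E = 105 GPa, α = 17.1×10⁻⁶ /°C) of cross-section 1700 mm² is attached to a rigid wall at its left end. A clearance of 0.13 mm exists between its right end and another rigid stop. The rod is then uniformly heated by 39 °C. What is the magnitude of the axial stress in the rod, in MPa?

If the wall were absent the rod would grow by αΔT L = 17.1×10⁻⁶ × 39 × 550 = 0.3668 mm.
After closing the 0.13 mm clearance, 0.3668 − 0.13 = 0.2368 mm of expansion remains to be suppressed by the wall.
So σ = E(δ_free − g)/L = 105×10³ × 0.2368/550 = 45.21 MPa.

σ ≈ 45.2 MPa (compressive)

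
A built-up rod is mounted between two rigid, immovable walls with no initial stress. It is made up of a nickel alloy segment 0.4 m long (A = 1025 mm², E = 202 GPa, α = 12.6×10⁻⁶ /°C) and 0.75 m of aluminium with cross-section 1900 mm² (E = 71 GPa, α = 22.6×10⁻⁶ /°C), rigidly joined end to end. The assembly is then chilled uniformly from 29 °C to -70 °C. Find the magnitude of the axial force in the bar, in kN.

P ≈ 291 kN (tensile)

If the supports were absent, the total length change would be Σ αᵢΔT Lᵢ = 12.6×10⁻⁶×99×400 + 22.6×10⁻⁶×99×750 = 2.177 mm.
The walls prevent any net length change, so an axial force P (same in every segment) develops. Compatibility: P · Σ Lᵢ/(AᵢEᵢ) = δ_free.
The series flexibility is Σ Lᵢ/(AᵢEᵢ) = 400/(1025×202×10³) + 750/(1900×71×10³) = 7.492×10⁻⁶ mm/N.
P = 2.177 / 7.492×10⁻⁶ = 290600 N = 290.6 kN, tensile.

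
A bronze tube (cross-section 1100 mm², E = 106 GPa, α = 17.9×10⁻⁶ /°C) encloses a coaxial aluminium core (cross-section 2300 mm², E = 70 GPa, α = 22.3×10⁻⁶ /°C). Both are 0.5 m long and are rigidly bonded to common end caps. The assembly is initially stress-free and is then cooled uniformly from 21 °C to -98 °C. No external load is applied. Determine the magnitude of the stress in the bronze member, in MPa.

Equilibrium of a rigid end plate with no external load gives equal and opposite internal forces ±P in the two members. Since α_{aluminium} > α_{bronze}, cooling drives the aluminium into tension and the bronze into compression.
Setting the final lengths equal and cancelling L: (α₁ − α₂)ΔT = P/(A₁E₁) + P/(A₂E₂).
|α₁ − α₂|·ΔT = 4.4×10⁻⁶ × 119 = 0.0005236.
1/(A₁E₁) + 1/(A₂E₂) = 1/(1100×106×10³) + 1/(2300×70×10³) = 1.479×10⁻⁸ N⁻¹.
P = 0.0005236 / 1.479×10⁻⁸ = 35410 N = 35.41 kN.
σ_{bronze} = P/A₁ = 35410/1100 = 32.19 MPa, compressive.

σ ≈ 32.2 MPa (compressive)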